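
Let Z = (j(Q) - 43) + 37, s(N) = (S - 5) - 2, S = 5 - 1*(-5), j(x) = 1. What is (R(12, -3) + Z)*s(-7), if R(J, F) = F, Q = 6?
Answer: -24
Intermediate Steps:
S = 10 (S = 5 + 5 = 10)
s(N) = 3 (s(N) = (10 - 5) - 2 = 5 - 2 = 3)
Z = -5 (Z = (1 - 43) + 37 = -42 + 37 = -5)
(R(12, -3) + Z)*s(-7) = (-3 - 5)*3 = -8*3 = -24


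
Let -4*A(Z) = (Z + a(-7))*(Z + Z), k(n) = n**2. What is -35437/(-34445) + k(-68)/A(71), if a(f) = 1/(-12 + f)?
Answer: -665198861/824165515 ≈ -0.80712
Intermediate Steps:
A(Z) = -Z*(-1/19 + Z)/2 (A(Z) = -(Z + 1/(-12 - 7))*(Z + Z)/4 = -(Z + 1/(-19))*2*Z/4 = -(Z - 1/19)*2*Z/4 = -(-1/19 + Z)*2*Z/4 = -Z*(-1/19 + Z)/2)
-35437/(-34445) + k(-68)/A(71) = -35437/(-34445) + (-68)**2/(((1/38)*71*(1 - 19*71))) = -35437*(-1/34445) + 4624/(((1/38)*71*(1 - 1349))) = 35437/34445 + 4624/(((1/38)*71*(-1348))) = 35437/34445 + 4624/(-47854/19) = 35437/34445 + 4624*(-19/47854) = 35437/34445 - 43928/23927 = -665198861/824165515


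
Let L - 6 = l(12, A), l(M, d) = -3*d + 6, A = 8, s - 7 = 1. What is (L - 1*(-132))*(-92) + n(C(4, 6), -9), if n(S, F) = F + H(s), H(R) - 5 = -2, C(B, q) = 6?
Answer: -11046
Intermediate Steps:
s = 8 (s = 7 + 1 = 8)
H(R) = 3 (H(R) = 5 - 2 = 3)
l(M, d) = 6 - 3*d
L = -12 (L = 6 + (6 - 3*8) = 6 + (6 - 24) = 6 - 18 = -12)
n(S, F) = 3 + F (n(S, F) = F + 3 = 3 + F)
(L - 1*(-132))*(-92) + n(C(4, 6), -9) = (-12 - 1*(-132))*(-92) + (3 - 9) = (-12 + 132)*(-92) - 6 = 120*(-92) - 6 = -11040 - 6 = -11046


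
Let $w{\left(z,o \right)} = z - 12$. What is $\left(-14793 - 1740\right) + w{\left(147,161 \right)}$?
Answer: $-16398$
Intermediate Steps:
$w{\left(z,o \right)} = -12 + z$
$\left(-14793 - 1740\right) + w{\left(147,161 \right)} = \left(-14793 - 1740\right) + \left(-12 + 147\right) = -16533 + 135 = -16398$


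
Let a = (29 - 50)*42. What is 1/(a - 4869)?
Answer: -1/5751 ≈ -0.00017388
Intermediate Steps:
a = -882 (a = -21*42 = -882)
1/(a - 4869) = 1/(-882 - 4869) = 1/(-5751) = -1/5751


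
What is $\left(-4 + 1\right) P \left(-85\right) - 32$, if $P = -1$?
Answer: $-287$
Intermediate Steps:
$\left(-4 + 1\right) P \left(-85\right) - 32 = \left(-4 + 1\right) \left(-1\right) \left(-85\right) - 32 = \left(-3\right) \left(-1\right) \left(-85\right) - 32 = 3 \left(-85\right) - 32 = -255 - 32 = -287$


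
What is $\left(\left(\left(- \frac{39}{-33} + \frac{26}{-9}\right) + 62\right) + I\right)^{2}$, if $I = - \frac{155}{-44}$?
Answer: $\frac{638623441}{156816} \approx 4072.4$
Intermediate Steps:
$I = \frac{155}{44}$ ($I = \left(-155\right) \left(- \frac{1}{44}\right) = \frac{155}{44} \approx 3.5227$)
$\left(\left(\left(- \frac{39}{-33} + \frac{26}{-9}\right) + 62\right) + I\right)^{2} = \left(\left(\left(- \frac{39}{-33} + \frac{26}{-9}\right) + 62\right) + \frac{155}{44}\right)^{2} = \left(\left(\left(\left(-39\right) \left(- \frac{1}{33}\right) + 26 \left(- \frac{1}{9}\right)\right) + 62\right) + \frac{155}{44}\right)^{2} = \left(\left(\left(\frac{13}{11} - \frac{26}{9}\right) + 62\right) + \frac{155}{44}\right)^{2} = \left(\left(- \frac{169}{99} + 62\right) + \frac{155}{44}\right)^{2} = \left(\frac{5969}{99} + \frac{155}{44}\right)^{2} = \left(\frac{25271}{396}\right)^{2} = \frac{638623441}{156816}$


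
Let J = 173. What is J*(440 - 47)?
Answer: 67989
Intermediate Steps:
J*(440 - 47) = 173*(440 - 47) = 173*393 = 67989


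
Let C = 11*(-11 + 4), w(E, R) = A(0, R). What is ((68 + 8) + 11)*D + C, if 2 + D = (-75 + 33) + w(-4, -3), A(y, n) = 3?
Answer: -3644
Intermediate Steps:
w(E, R) = 3
C = -77 (C = 11*(-7) = -77)
D = -41 (D = -2 + ((-75 + 33) + 3) = -2 + (-42 + 3) = -2 - 39 = -41)
((68 + 8) + 11)*D + C = ((68 + 8) + 11)*(-41) - 77 = (76 + 11)*(-41) - 77 = 87*(-41) - 77 = -3567 - 77 = -3644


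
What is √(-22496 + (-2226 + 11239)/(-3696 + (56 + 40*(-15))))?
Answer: 3*I*√2808766005/1060 ≈ 149.99*I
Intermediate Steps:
√(-22496 + (-2226 + 11239)/(-3696 + (56 + 40*(-15)))) = √(-22496 + 9013/(-3696 + (56 - 600))) = √(-22496 + 9013/(-3696 - 544)) = √(-22496 + 9013/(-4240)) = √(-22496 + 9013*(-1/4240)) = √(-22496 - 9013/4240) = √(-95392053/4240) = 3*I*√2808766005/1060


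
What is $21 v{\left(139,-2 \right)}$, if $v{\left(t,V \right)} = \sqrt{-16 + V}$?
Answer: $63 i \sqrt{2} \approx 89.095 i$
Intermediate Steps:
$21 v{\left(139,-2 \right)} = 21 \sqrt{-16 - 2} = 21 \sqrt{-18} = 21 \cdot 3 i \sqrt{2} = 63 i \sqrt{2}$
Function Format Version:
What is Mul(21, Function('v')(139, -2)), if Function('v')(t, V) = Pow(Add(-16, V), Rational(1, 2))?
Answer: Mul(63, I, Pow(2, Rational(1, 2))) ≈ Mul(89.095, I)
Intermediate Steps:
Mul(21, Function('v')(139, -2)) = Mul(21, Pow(Add(-16, -2), Rational(1, 2))) = Mul(21, Pow(-18, Rational(1, 2))) = Mul(21, Mul(3, I, Pow(2, Rational(1, 2)))) = Mul(63, I, Pow(2, Rational(1, 2)))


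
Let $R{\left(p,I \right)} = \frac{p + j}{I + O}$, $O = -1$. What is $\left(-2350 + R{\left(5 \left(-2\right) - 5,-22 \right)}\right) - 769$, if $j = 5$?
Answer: $- \frac{71727}{23} \approx -3118.6$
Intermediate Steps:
$R{\left(p,I \right)} = \frac{5 + p}{-1 + I}$ ($R{\left(p,I \right)} = \frac{p + 5}{I - 1} = \frac{5 + p}{-1 + I}$)
$\left(-2350 + R{\left(5 \left(-2\right) - 5,-22 \right)}\right) - 769 = \left(-2350 + \frac{5 + \left(5 \left(-2\right) - 5\right)}{-1 - 22}\right) - 769 = \left(-2350 + \frac{5 - 15}{-23}\right) - 769 = \left(-2350 - \frac{5 - 15}{23}\right) - 769 = \left(-2350 - - \frac{10}{23}\right) - 769 = \left(-2350 + \frac{10}{23}\right) - 769 = - \frac{54040}{23} - 769 = - \frac{71727}{23}$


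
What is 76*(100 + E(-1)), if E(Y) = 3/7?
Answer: 53428/7 ≈ 7632.6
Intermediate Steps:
E(Y) = 3/7 (E(Y) = 3*(⅐) = 3/7)
76*(100 + E(-1)) = 76*(100 + 3/7) = 76*(703/7) = 53428/7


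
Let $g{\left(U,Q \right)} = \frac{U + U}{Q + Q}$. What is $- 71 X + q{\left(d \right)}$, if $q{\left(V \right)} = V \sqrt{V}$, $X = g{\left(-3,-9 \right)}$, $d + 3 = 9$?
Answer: $- \frac{71}{3} + 6 \sqrt{6} \approx -8.9697$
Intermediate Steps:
$d = 6$ ($d = -3 + 9 = 6$)
$g{\left(U,Q \right)} = \frac{U}{Q}$ ($g{\left(U,Q \right)} = \frac{2 U}{2 Q} = 2 U \frac{1}{2 Q} = \frac{U}{Q}$)
$X = \frac{1}{3}$ ($X = - \frac{3}{-9} = \left(-3\right) \left(- \frac{1}{9}\right) = \frac{1}{3} \approx 0.33333$)
$q{\left(V \right)} = V^{\frac{3}{2}}$
$- 71 X + q{\left(d \right)} = \left(-71\right) \frac{1}{3} + 6^{\frac{3}{2}} = - \frac{71}{3} + 6 \sqrt{6}$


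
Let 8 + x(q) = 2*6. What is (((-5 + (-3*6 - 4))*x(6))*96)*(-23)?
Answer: 238464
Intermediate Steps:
x(q) = 4 (x(q) = -8 + 2*6 = -8 + 12 = 4)
(((-5 + (-3*6 - 4))*x(6))*96)*(-23) = (((-5 + (-3*6 - 4))*4)*96)*(-23) = (((-5 + (-18 - 4))*4)*96)*(-23) = (((-5 - 22)*4)*96)*(-23) = (-27*4*96)*(-23) = -108*96*(-23) = -10368*(-23) = 238464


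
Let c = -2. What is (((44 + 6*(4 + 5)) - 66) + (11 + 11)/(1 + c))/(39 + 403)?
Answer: 5/221 ≈ 0.022624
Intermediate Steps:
(((44 + 6*(4 + 5)) - 66) + (11 + 11)/(1 + c))/(39 + 403) = (((44 + 6*(4 + 5)) - 66) + (11 + 11)/(1 - 2))/(39 + 403) = (((44 + 6*9) - 66) + 22/(-1))/442 = (((44 + 54) - 66) - 1*22)*(1/442) = ((98 - 66) - 22)*(1/442) = (32 - 22)*(1/442) = 10*(1/442) = 5/221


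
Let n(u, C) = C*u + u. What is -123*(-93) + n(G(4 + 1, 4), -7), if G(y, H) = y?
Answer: 11409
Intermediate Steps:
n(u, C) = u + C*u
-123*(-93) + n(G(4 + 1, 4), -7) = -123*(-93) + (4 + 1)*(1 - 7) = 11439 + 5*(-6) = 11439 - 30 = 11409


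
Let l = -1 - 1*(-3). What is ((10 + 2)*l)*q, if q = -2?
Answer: -48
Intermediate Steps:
l = 2 (l = -1 + 3 = 2)
((10 + 2)*l)*q = ((10 + 2)*2)*(-2) = (12*2)*(-2) = 24*(-2) = -48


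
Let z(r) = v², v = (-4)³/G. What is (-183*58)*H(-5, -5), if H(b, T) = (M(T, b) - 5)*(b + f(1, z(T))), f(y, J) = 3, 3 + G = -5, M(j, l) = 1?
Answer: -84912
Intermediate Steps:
G = -8 (G = -3 - 5 = -8)
v = 8 (v = (-4)³/(-8) = -64*(-⅛) = 8)
z(r) = 64 (z(r) = 8² = 64)
H(b, T) = -12 - 4*b (H(b, T) = (1 - 5)*(b + 3) = -4*(3 + b) = -12 - 4*b)
(-183*58)*H(-5, -5) = (-183*58)*(-12 - 4*(-5)) = -10614*(-12 + 20) = -10614*8 = -84912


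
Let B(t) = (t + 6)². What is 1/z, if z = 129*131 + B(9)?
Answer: 1/17124 ≈ 5.8398e-5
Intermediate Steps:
B(t) = (6 + t)²
z = 17124 (z = 129*131 + (6 + 9)² = 16899 + 15² = 16899 + 225 = 17124)
1/z = 1/17124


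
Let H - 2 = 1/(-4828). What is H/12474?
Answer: 9655/60224472 ≈ 0.00016032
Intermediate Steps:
H = 9655/4828 (H = 2 + 1/(-4828) = 2 - 1/4828 = 9655/4828 ≈ 1.9998)
H/12474 = (9655/4828)/12474 = (9655/4828)*(1/12474) = 9655/60224472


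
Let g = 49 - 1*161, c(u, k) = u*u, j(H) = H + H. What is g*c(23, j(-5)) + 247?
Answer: -59001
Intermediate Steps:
j(H) = 2*H
c(u, k) = u**2
g = -112 (g = 49 - 161 = -112)
g*c(23, j(-5)) + 247 = -112*23**2 + 247 = -112*529 + 247 = -59248 + 247 = -59001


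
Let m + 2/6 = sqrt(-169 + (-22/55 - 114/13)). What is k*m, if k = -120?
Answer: 40 - 24*I*sqrt(752765)/13 ≈ 40.0 - 1601.8*I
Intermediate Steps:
m = -1/3 + I*sqrt(752765)/65 (m = -1/3 + sqrt(-169 + (-22/55 - 114/13)) = -1/3 + sqrt(-169 + (-22*1/55 - 114*1/13)) = -1/3 + sqrt(-169 + (-2/5 - 114/13)) = -1/3 + sqrt(-169 - 596/65) = -1/3 + sqrt(-11581/65) = -1/3 + I*sqrt(752765)/65 ≈ -0.33333 + 13.348*I)
k*m = -120*(-1/3 + I*sqrt(752765)/65) = 40 - 24*I*sqrt(752765)/13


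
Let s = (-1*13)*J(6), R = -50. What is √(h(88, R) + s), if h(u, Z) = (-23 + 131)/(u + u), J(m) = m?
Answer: I*√37455/22 ≈ 8.797*I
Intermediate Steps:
h(u, Z) = 54/u (h(u, Z) = 108/((2*u)) = 108*(1/(2*u)) = 54/u)
s = -78 (s = -1*13*6 = -13*6 = -78)
√(h(88, R) + s) = √(54/88 - 78) = √(54*(1/88) - 78) = √(27/44 - 78) = √(-3405/44) = I*√37455/22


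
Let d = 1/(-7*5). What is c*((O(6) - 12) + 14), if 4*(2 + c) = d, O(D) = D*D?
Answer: -5339/70 ≈ -76.271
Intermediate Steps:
O(D) = D²
d = -1/35 (d = 1/(-35) = -1/35 ≈ -0.028571)
c = -281/140 (c = -2 + (¼)*(-1/35) = -2 - 1/140 = -281/140 ≈ -2.0071)
c*((O(6) - 12) + 14) = -281*((6² - 12) + 14)/140 = -281*((36 - 12) + 14)/140 = -281*(24 + 14)/140 = -281/140*38 = -5339/70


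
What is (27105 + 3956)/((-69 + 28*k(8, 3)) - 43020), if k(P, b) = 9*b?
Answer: -31061/42333 ≈ -0.73373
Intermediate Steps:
(27105 + 3956)/((-69 + 28*k(8, 3)) - 43020) = (27105 + 3956)/((-69 + 28*(9*3)) - 43020) = 31061/((-69 + 28*27) - 43020) = 31061/((-69 + 756) - 43020) = 31061/(687 - 43020) = 31061/(-42333) = 31061*(-1/42333) = -31061/42333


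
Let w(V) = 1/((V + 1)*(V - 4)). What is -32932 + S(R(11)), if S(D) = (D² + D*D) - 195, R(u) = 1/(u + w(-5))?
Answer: -5221110751/157609 ≈ -33127.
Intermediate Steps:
w(V) = 1/((1 + V)*(-4 + V))
R(u) = 1/(1/36 + u) (R(u) = 1/(u + 1/(-4 + (-5)² - 3*(-5))) = 1/(u + 1/(-4 + 25 + 15)) = 1/(u + 1/36) = 1/(1/36 + u))
S(D) = -195 + 2*D² (S(D) = (D² + D²) - 195 = 2*D² - 195 = -195 + 2*D²)
-32932 + S(R(11)) = -32932 + (-195 + 2*(36/(1 + 36*11))²) = -32932 + (-195 + 2*(36/(1 + 396))²) = -32932 + (-195 + 2*(36/397)²) = -32932 + (-195 + 2*(1296/157609)) = -32932 + (-195 + 2592/157609) = -32932 - 30731163/157609 = -5221110751/157609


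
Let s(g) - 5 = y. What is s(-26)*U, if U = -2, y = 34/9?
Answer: -158/9 ≈ -17.556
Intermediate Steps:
y = 34/9 (y = 34*(⅑) = 34/9 ≈ 3.7778)
s(g) = 79/9 (s(g) = 5 + 34/9 = 79/9)
s(-26)*U = (79/9)*(-2) = -158/9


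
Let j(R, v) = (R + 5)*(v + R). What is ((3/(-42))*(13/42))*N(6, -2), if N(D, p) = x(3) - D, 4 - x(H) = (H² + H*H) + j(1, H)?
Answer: 143/147 ≈ 0.97279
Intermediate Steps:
j(R, v) = (5 + R)*(R + v)
x(H) = -2 - 6*H - 2*H² (x(H) = 4 - ((H² + H*H) + (1² + 5*1 + 5*H + 1*H)) = 4 - ((H² + H²) + (1 + 5 + 5*H + H)) = 4 - (2*H² + (6 + 6*H)) = 4 - (6 + 2*H² + 6*H) = 4 + (-6 - 6*H - 2*H²) = -2 - 6*H - 2*H²)
N(D, p) = -38 - D (N(D, p) = (-2 - 6*3 - 2*3²) - D = (-2 - 18 - 2*9) - D = (-2 - 18 - 18) - D = -38 - D)
((3/(-42))*(13/42))*N(6, -2) = ((3/(-42))*(13/42))*(-38 - 1*6) = ((3*(-1/42))*(13*(1/42)))*(-38 - 6) = -1/14*13/42*(-44) = -13/588*(-44) = 143/147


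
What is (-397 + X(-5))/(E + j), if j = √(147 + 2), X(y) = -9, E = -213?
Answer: 6177/3230 + 29*√149/3230 ≈ 2.0220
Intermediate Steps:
j = √149 ≈ 12.207
(-397 + X(-5))/(E + j) = (-397 - 9)/(-213 + √149) = -406/(-213 + √149)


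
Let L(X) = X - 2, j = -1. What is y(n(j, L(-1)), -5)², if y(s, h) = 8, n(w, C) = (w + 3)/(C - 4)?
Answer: 64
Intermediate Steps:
L(X) = -2 + X
n(w, C) = (3 + w)/(-4 + C)
y(n(j, L(-1)), -5)² = 8² = 64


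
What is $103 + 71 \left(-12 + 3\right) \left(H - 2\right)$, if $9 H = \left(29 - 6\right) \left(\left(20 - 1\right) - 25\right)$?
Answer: $11179$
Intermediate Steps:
$H = - \frac{46}{3}$ ($H = \frac{\left(29 - 6\right) \left(\left(20 - 1\right) - 25\right)}{9} = \frac{23 \left(\left(20 - 1\right) - 25\right)}{9} = \frac{23 \left(19 - 25\right)}{9} = \frac{23 \left(-6\right)}{9} = \frac{1}{9} \left(-138\right) = - \frac{46}{3} \approx -15.333$)
$103 + 71 \left(-12 + 3\right) \left(H - 2\right) = 103 + 71 \left(-12 + 3\right) \left(- \frac{46}{3} - 2\right) = 103 + 71 \left(\left(-9\right) \left(- \frac{52}{3}\right)\right) = 103 + 71 \cdot 156 = 103 + 11076 = 11179$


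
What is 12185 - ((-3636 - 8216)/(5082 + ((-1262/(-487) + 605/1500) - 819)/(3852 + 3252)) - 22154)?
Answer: 181131987268449553/5274460122427 ≈ 34341.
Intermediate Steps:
12185 - ((-3636 - 8216)/(5082 + ((-1262/(-487) + 605/1500) - 819)/(3852 + 3252)) - 22154) = 12185 - (-11852/(5082 + ((-1262*(-1/487) + 605*(1/1500)) - 819)/7104) - 22154) = 12185 - (-11852/(5082 + ((1262/487 + 121/300) - 819)*(1/7104)) - 22154) = 12185 - (-11852/(5082 + (437527/146100 - 819)*(1/7104)) - 22154) = 12185 - (-11852/(5082 - 119218373/146100*1/7104) - 22154) = 12185 - (-11852/(5082 - 119218373/1037894400) - 22154) = 12185 - (-11852/5274460122427/1037894400 - 22154) = 12185 - (-11852*1037894400/5274460122427 - 22154) = 12185 - (-12301124428800/5274460122427 - 22154) = 12185 - 1*(-116862690676676558/5274460122427) = 12185 + 116862690676676558/5274460122427 = 181131987268449553/5274460122427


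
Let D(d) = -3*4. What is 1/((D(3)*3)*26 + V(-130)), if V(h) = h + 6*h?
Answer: -1/1846 ≈ -0.00054171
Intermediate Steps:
D(d) = -12
V(h) = 7*h
1/((D(3)*3)*26 + V(-130)) = 1/(-12*3*26 + 7*(-130)) = 1/(-36*26 - 910) = 1/(-936 - 910) = 1/(-1846) = -1/1846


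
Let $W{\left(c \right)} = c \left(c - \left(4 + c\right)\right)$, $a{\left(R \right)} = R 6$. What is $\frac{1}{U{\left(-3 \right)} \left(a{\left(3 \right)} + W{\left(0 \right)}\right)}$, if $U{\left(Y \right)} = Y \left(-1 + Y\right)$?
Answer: $\frac{1}{216} \approx 0.0046296$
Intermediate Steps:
$a{\left(R \right)} = 6 R$
$W{\left(c \right)} = - 4 c$ ($W{\left(c \right)} = c \left(-4\right) = - 4 c$)
$\frac{1}{U{\left(-3 \right)} \left(a{\left(3 \right)} + W{\left(0 \right)}\right)} = \frac{1}{- 3 \left(-1 - 3\right) \left(6 \cdot 3 - 0\right)} = \frac{1}{\left(-3\right) \left(-4\right) \left(18 + 0\right)} = \frac{1}{12 \cdot 18} = \frac{1}{216}$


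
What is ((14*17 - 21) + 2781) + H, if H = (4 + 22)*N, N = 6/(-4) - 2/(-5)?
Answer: 14847/5 ≈ 2969.4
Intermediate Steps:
N = -11/10 (N = 6*(-¼) - 2*(-⅕) = -3/2 + ⅖ = -11/10 ≈ -1.1000)
H = -143/5 (H = (4 + 22)*(-11/10) = 26*(-11/10) = -143/5 ≈ -28.600)
((14*17 - 21) + 2781) + H = ((14*17 - 21) + 2781) - 143/5 = ((238 - 21) + 2781) - 143/5 = (217 + 2781) - 143/5 = 2998 - 143/5 = 14847/5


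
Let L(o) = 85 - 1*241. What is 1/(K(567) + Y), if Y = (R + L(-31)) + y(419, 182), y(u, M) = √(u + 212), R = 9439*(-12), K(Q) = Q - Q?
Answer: -113424/12865003145 - √631/12865003145 ≈ -8.8184e-6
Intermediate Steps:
L(o) = -156 (L(o) = 85 - 241 = -156)
K(Q) = 0
R = -113268
y(u, M) = √(212 + u)
Y = -113424 + √631 (Y = (-113268 - 156) + √(212 + 419) = -113424 + √631 ≈ -1.1340e+5)
1/(K(567) + Y) = 1/(0 + (-113424 + √631)) = 1/(-113424 + √631)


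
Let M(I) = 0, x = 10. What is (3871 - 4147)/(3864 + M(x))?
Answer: -1/14 ≈ -0.071429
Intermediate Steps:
(3871 - 4147)/(3864 + M(x)) = (3871 - 4147)/(3864 + 0) = -276/3864 = -276*1/3864 = -1/14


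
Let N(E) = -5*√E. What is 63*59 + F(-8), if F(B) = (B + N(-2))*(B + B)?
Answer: 3845 + 80*I*√2 ≈ 3845.0 + 113.14*I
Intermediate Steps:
F(B) = 2*B*(B - 5*I*√2) (F(B) = (B - 5*I*√2)*(B + B) = (B - 5*I*√2)*(2*B) = 2*B*(B - 5*I*√2))
63*59 + F(-8) = 63*59 + 2*(-8)*(-8 - 5*I*√2) = 3717 + (128 + 80*I*√2) = 3845 + 80*I*√2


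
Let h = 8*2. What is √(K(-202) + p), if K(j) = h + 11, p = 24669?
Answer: 42*√14 ≈ 157.15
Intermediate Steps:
h = 16
K(j) = 27 (K(j) = 16 + 11 = 27)
√(K(-202) + p) = √(27 + 24669) = √24696 = 42*√14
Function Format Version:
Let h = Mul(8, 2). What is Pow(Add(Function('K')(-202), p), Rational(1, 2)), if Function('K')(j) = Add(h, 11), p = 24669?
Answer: Mul(42, Pow(14, Rational(1, 2))) ≈ 157.15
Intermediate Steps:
h = 16
Function('K')(j) = 27 (Function('K')(j) = Add(16, 11) = 27)
Pow(Add(Function('K')(-202), p), Rational(1, 2)) = Pow(Add(27, 24669), Rational(1, 2)) = Pow(24696, Rational(1, 2)) = Mul(42, Pow(14, Rational(1, 2)))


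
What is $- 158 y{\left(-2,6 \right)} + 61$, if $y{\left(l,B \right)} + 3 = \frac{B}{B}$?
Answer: $377$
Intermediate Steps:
$y{\left(l,B \right)} = -2$ ($y{\left(l,B \right)} = -3 + \frac{B}{B} = -3 + 1 = -2$)
$- 158 y{\left(-2,6 \right)} + 61 = \left(-158\right) \left(-2\right) + 61 = 316 + 61 = 377$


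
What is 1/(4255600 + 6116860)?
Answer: 1/10372460 ≈ 9.6409e-8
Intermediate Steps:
1/(4255600 + 6116860) = 1/10372460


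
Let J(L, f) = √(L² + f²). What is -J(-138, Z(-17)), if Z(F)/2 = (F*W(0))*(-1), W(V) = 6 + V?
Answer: -6*√1685 ≈ -246.29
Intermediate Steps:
Z(F) = -12*F (Z(F) = 2*((F*(6 + 0))*(-1)) = 2*((F*6)*(-1)) = 2*((6*F)*(-1)) = 2*(-6*F) = -12*F)
-J(-138, Z(-17)) = -√((-138)² + (-12*(-17))²) = -√(19044 + 204²) = -√(19044 + 41616) = -√60660 = -6*√1685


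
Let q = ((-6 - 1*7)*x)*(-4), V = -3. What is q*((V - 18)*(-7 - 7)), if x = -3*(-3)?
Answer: 137592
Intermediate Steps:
x = 9
q = 468 (q = ((-6 - 1*7)*9)*(-4) = ((-6 - 7)*9)*(-4) = -13*9*(-4) = -117*(-4) = 468)
q*((V - 18)*(-7 - 7)) = 468*((-3 - 18)*(-7 - 7)) = 468*(-21*(-14)) = 468*294 = 137592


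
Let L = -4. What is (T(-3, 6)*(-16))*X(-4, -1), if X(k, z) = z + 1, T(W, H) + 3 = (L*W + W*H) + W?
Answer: 0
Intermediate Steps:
T(W, H) = -3 - 3*W + H*W (T(W, H) = -3 + ((-4*W + W*H) + W) = -3 + ((-4*W + H*W) + W) = -3 + (-3*W + H*W) = -3 - 3*W + H*W)
X(k, z) = 1 + z
(T(-3, 6)*(-16))*X(-4, -1) = ((-3 - 3*(-3) + 6*(-3))*(-16))*(1 - 1) = ((-3 + 9 - 18)*(-16))*0 = -12*(-16)*0 = 192*0 = 0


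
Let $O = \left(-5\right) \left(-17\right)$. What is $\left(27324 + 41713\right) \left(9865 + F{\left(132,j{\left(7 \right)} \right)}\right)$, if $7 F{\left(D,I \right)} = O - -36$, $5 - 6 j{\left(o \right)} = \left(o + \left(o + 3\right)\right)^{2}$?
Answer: $\frac{4775703512}{7} \approx 6.8224 \cdot 10^{8}$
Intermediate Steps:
$O = 85$
$j{\left(o \right)} = \frac{5}{6} - \frac{\left(3 + 2 o\right)^{2}}{6}$ ($j{\left(o \right)} = \frac{5}{6} - \frac{\left(o + \left(o + 3\right)\right)^{2}}{6} = \frac{5}{6} - \frac{\left(o + \left(3 + o\right)\right)^{2}}{6} = \frac{5}{6} - \frac{\left(3 + 2 o\right)^{2}}{6}$)
$F{\left(D,I \right)} = \frac{121}{7}$ ($F{\left(D,I \right)} = \frac{85 - -36}{7} = \frac{85 + 36}{7} = \frac{1}{7} \cdot 121 = \frac{121}{7}$)
$\left(27324 + 41713\right) \left(9865 + F{\left(132,j{\left(7 \right)} \right)}\right) = \left(27324 + 41713\right) \left(9865 + \frac{121}{7}\right) = 69037 \cdot \frac{69176}{7} = \frac{4775703512}{7}$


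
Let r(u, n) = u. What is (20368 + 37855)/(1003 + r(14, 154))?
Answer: 58223/1017 ≈ 57.250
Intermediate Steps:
(20368 + 37855)/(1003 + r(14, 154)) = (20368 + 37855)/(1003 + 14) = 58223/1017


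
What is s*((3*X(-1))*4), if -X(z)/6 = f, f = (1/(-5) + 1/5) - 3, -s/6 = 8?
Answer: -10368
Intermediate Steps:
s = -48 (s = -6*8 = -48)
f = -3 (f = (1*(-⅕) + 1*(⅕)) - 3 = (-⅕ + ⅕) - 3 = 0 - 3 = -3)
X(z) = 18 (X(z) = -6*(-3) = 18)
s*((3*X(-1))*4) = -48*3*18*4 = -2592*4 = -48*216 = -10368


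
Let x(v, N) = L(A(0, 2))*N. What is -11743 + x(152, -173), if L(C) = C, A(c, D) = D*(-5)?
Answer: -10013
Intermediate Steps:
A(c, D) = -5*D
x(v, N) = -10*N (x(v, N) = (-5*2)*N = -10*N)
-11743 + x(152, -173) = -11743 - 10*(-173) = -11743 + 1730 = -10013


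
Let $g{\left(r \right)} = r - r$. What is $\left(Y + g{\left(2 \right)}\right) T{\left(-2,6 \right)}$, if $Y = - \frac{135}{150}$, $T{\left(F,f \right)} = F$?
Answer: $\frac{9}{5} \approx 1.8$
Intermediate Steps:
$g{\left(r \right)} = 0$
$Y = - \frac{9}{10}$ ($Y = \left(-135\right) \frac{1}{150} = - \frac{9}{10} \approx -0.9$)
$\left(Y + g{\left(2 \right)}\right) T{\left(-2,6 \right)} = \left(- \frac{9}{10} + 0\right) \left(-2\right) = \left(- \frac{9}{10}\right) \left(-2\right) = \frac{9}{5}$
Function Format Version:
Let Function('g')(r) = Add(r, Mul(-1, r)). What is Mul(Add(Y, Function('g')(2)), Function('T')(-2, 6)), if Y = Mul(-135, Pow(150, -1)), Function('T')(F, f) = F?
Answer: Rational(9, 5) ≈ 1.8000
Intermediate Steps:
Function('g')(r) = 0
Y = Rational(-9, 10) (Y = Mul(-135, Rational(1, 150)) = Rational(-9, 10) ≈ -0.90000)
Mul(Add(Y, Function('g')(2)), Function('T')(-2, 6)) = Mul(Add(Rational(-9, 10), 0), -2) = Mul(Rational(-9, 10), -2) = Rational(9, 5)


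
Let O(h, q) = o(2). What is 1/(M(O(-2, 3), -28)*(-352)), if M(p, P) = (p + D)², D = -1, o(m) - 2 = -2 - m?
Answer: -1/3168 ≈ -0.00031566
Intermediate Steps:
o(m) = -m (o(m) = 2 + (-2 - m) = -m)
O(h, q) = -2 (O(h, q) = -1*2 = -2)
M(p, P) = (-1 + p)² (M(p, P) = (p - 1)² = (-1 + p)²)
1/(M(O(-2, 3), -28)*(-352)) = 1/((-1 - 2)²*(-352)) = 1/((-3)²*(-352)) = 1/(9*(-352)) = 1/(-3168) = -1/3168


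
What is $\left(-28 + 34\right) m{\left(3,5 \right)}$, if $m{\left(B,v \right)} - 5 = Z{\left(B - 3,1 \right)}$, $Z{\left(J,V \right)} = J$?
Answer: $30$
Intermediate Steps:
$m{\left(B,v \right)} = 2 + B$ ($m{\left(B,v \right)} = 5 + \left(B - 3\right) = 5 + \left(-3 + B\right) = 2 + B$)
$\left(-28 + 34\right) m{\left(3,5 \right)} = \left(-28 + 34\right) \left(2 + 3\right) = 6 \cdot 5 = 30$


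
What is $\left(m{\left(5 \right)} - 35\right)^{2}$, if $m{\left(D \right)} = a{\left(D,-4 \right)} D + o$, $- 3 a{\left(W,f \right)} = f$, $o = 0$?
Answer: $\frac{7225}{9} \approx 802.78$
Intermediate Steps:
$a{\left(W,f \right)} = - \frac{f}{3}$
$m{\left(D \right)} = \frac{4 D}{3}$ ($m{\left(D \right)} = \left(- \frac{1}{3}\right) \left(-4\right) D + 0 = \frac{4 D}{3} + 0 = \frac{4 D}{3}$)
$\left(m{\left(5 \right)} - 35\right)^{2} = \left(\frac{4}{3} \cdot 5 - 35\right)^{2} = \left(\frac{20}{3} - 35\right)^{2} = \left(- \frac{85}{3}\right)^{2} = \frac{7225}{9}$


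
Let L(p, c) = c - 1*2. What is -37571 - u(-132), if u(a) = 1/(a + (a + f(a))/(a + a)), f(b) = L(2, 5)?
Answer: -434809095/11573 ≈ -37571.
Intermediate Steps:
L(p, c) = -2 + c (L(p, c) = c - 2 = -2 + c)
f(b) = 3 (f(b) = -2 + 5 = 3)
u(a) = 1/(a + (3 + a)/(2*a)) (u(a) = 1/(a + (a + 3)/(a + a)) = 1/(a + (3 + a)/((2*a))) = 1/(a + (3 + a)*(1/(2*a))) = 1/(a + (3 + a)/(2*a)))
-37571 - u(-132) = -37571 - 2*(-132)/(3 - 132 + 2*(-132)²) = -37571 - 2*(-132)/(3 - 132 + 2*17424) = -37571 - 2*(-132)/(3 - 132 + 34848) = -37571 - 2*(-132)/34719 = -37571 - 1*(-88/11573) = -37571 + 88/11573 = -434809095/11573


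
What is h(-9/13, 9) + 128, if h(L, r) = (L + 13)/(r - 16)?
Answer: 11488/91 ≈ 126.24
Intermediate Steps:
h(L, r) = (13 + L)/(-16 + r)
h(-9/13, 9) + 128 = (13 - 9/13)/(-16 + 9) + 128 = (13 - 9*1/13)/(-7) + 128 = -(13 - 9/13)/7 + 128 = -⅐*160/13 + 128 = -160/91 + 128 = 11488/91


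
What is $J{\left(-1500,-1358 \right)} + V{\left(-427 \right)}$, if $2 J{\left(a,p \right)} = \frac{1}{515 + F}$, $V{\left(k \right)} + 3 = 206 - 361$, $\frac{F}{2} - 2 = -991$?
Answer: $- \frac{462309}{2926} \approx -158.0$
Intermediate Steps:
$F = -1978$ ($F = 4 + 2 \left(-991\right) = 4 - 1982 = -1978$)
$V{\left(k \right)} = -158$ ($V{\left(k \right)} = -3 + \left(206 - 361\right) = -3 - 155 = -158$)
$J{\left(a,p \right)} = - \frac{1}{2926}$ ($J{\left(a,p \right)} = \frac{1}{2 \left(515 - 1978\right)} = \frac{1}{2 \left(-1463\right)} = \frac{1}{2} \left(- \frac{1}{1463}\right) = - \frac{1}{2926}$)
$J{\left(-1500,-1358 \right)} + V{\left(-427 \right)} = - \frac{1}{2926} - 158 = - \frac{462309}{2926}$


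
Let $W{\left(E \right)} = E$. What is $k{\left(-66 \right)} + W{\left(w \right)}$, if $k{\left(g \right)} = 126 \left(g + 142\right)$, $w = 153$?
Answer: $9729$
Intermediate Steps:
$k{\left(g \right)} = 17892 + 126 g$ ($k{\left(g \right)} = 126 \left(142 + g\right) = 17892 + 126 g$)
$k{\left(-66 \right)} + W{\left(w \right)} = \left(17892 + 126 \left(-66\right)\right) + 153 = \left(17892 - 8316\right) + 153 = 9576 + 153 = 9729$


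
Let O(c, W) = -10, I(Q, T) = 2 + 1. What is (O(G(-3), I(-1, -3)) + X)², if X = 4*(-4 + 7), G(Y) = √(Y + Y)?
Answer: 4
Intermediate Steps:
G(Y) = √2*√Y (G(Y) = √(2*Y) = √2*√Y)
I(Q, T) = 3
X = 12 (X = 4*3 = 12)
(O(G(-3), I(-1, -3)) + X)² = (-10 + 12)² = 2² = 4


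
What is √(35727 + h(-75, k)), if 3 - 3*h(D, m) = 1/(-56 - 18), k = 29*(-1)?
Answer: √1760818974/222 ≈ 189.02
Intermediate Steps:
k = -29
h(D, m) = 223/222 (h(D, m) = 1 - 1/(3*(-56 - 18)) = 1 - ⅓/(-74) = 1 - ⅓*(-1/74) = 1 + 1/222 = 223/222)
√(35727 + h(-75, k)) = √(35727 + 223/222) = √(7931617/222) = √1760818974/222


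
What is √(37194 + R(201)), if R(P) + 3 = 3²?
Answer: 20*√93 ≈ 192.87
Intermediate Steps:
R(P) = 6 (R(P) = -3 + 3² = -3 + 9 = 6)
√(37194 + R(201)) = √(37194 + 6) = √37200 = 20*√93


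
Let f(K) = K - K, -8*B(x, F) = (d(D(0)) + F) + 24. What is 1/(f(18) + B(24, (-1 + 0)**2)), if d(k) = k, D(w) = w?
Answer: -8/25 ≈ -0.32000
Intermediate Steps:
B(x, F) = -3 - F/8 (B(x, F) = -((0 + F) + 24)/8 = -(F + 24)/8 = -(24 + F)/8 = -3 - F/8)
f(K) = 0
1/(f(18) + B(24, (-1 + 0)**2)) = 1/(0 + (-3 - (-1 + 0)**2/8)) = 1/(0 + (-3 - 1/8*(-1)**2)) = 1/(0 + (-3 - 1/8*1)) = 1/(0 + (-3 - 1/8)) = 1/(0 - 25/8) = 1/(-25/8) = -8/25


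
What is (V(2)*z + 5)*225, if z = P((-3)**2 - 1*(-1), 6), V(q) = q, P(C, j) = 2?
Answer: 2025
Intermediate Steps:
z = 2
(V(2)*z + 5)*225 = (2*2 + 5)*225 = (4 + 5)*225 = 9*225 = 2025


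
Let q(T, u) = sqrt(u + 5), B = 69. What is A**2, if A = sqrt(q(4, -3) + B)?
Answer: 69 + sqrt(2) ≈ 70.414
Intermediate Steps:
q(T, u) = sqrt(5 + u)
A = sqrt(69 + sqrt(2)) (A = sqrt(sqrt(5 - 3) + 69) = sqrt(sqrt(2) + 69) = sqrt(69 + sqrt(2)) ≈ 8.3913)
A**2 = (sqrt(69 + sqrt(2)))**2 = 69 + sqrt(2)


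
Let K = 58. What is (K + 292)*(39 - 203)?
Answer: -57400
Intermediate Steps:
(K + 292)*(39 - 203) = (58 + 292)*(39 - 203) = 350*(-164) = -57400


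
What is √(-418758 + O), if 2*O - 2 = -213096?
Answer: I*√525305 ≈ 724.78*I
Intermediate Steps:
O = -106547 (O = 1 + (½)*(-213096) = 1 - 106548 = -106547)
√(-418758 + O) = √(-418758 - 106547) = √(-525305) = I*√525305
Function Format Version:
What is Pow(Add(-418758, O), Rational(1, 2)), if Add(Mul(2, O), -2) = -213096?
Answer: Mul(I, Pow(525305, Rational(1, 2))) ≈ Mul(724.78, I)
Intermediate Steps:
O = -106547 (O = Add(1, Mul(Rational(1, 2), -213096)) = Add(1, -106548) = -106547)
Pow(Add(-418758, O), Rational(1, 2)) = Pow(Add(-418758, -106547), Rational(1, 2)) = Pow(-525305, Rational(1, 2)) = Mul(I, Pow(525305, Rational(1, 2)))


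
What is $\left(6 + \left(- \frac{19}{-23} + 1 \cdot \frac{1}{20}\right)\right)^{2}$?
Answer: $\frac{10004569}{211600} \approx 47.281$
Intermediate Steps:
$\left(6 + \left(- \frac{19}{-23} + 1 \cdot \frac{1}{20}\right)\right)^{2} = \left(6 + \left(\left(-19\right) \left(- \frac{1}{23}\right) + 1 \cdot \frac{1}{20}\right)\right)^{2} = \left(6 + \left(\frac{19}{23} + \frac{1}{20}\right)\right)^{2} = \left(6 + \frac{403}{460}\right)^{2} = \left(\frac{3163}{460}\right)^{2} = \frac{10004569}{211600}$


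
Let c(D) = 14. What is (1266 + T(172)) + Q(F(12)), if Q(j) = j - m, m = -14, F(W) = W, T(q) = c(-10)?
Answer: 1306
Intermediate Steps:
T(q) = 14
Q(j) = 14 + j (Q(j) = j - 1*(-14) = j + 14 = 14 + j)
(1266 + T(172)) + Q(F(12)) = (1266 + 14) + (14 + 12) = 1280 + 26 = 1306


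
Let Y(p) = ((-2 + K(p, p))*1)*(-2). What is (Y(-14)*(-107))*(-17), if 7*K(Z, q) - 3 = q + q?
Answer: 141882/7 ≈ 20269.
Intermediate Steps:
K(Z, q) = 3/7 + 2*q/7 (K(Z, q) = 3/7 + (q + q)/7 = 3/7 + (2*q)/7 = 3/7 + 2*q/7)
Y(p) = 22/7 - 4*p/7 (Y(p) = ((-2 + (3/7 + 2*p/7))*1)*(-2) = ((-11/7 + 2*p/7)*1)*(-2) = (-11/7 + 2*p/7)*(-2) = 22/7 - 4*p/7)
(Y(-14)*(-107))*(-17) = ((22/7 - 4/7*(-14))*(-107))*(-17) = ((22/7 + 8)*(-107))*(-17) = ((78/7)*(-107))*(-17) = -8346/7*(-17) = 141882/7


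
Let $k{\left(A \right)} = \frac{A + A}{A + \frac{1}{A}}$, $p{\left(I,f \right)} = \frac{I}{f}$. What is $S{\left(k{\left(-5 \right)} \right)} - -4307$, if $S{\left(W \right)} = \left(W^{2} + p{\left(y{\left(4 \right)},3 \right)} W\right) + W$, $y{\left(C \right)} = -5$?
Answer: $\frac{2184874}{507} \approx 4309.4$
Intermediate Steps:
$k{\left(A \right)} = \frac{2 A}{A + \frac{1}{A}}$
$S{\left(W \right)} = W^{2} - \frac{2 W}{3}$ ($S{\left(W \right)} = \left(W^{2} + - \frac{5}{3} W\right) + W = \left(W^{2} + \left(-5\right) \frac{1}{3} W\right) + W = \left(W^{2} - \frac{5 W}{3}\right) + W = W^{2} - \frac{2 W}{3}$)
$S{\left(k{\left(-5 \right)} \right)} - -4307 = \frac{\frac{2 \left(-5\right)^{2}}{1 + \left(-5\right)^{2}} \left(-2 + 3 \frac{2 \left(-5\right)^{2}}{1 + \left(-5\right)^{2}}\right)}{3} - -4307 = \frac{2 \cdot 25 \frac{1}{1 + 25} \left(-2 + 3 \cdot 2 \cdot 25 \frac{1}{1 + 25}\right)}{3} + 4307 = \frac{2 \cdot 25 \cdot \frac{1}{26} \left(-2 + 3 \cdot 2 \cdot 25 \cdot \frac{1}{26}\right)}{3} + 4307 = \frac{1}{3} \cdot \frac{25}{13} \left(-2 + 3 \cdot \frac{25}{13}\right) + 4307 = \frac{1}{3} \cdot \frac{25}{13} \left(-2 + \frac{75}{13}\right) + 4307 = \frac{1}{3} \cdot \frac{25}{13} \cdot \frac{49}{13} + 4307 = \frac{1225}{507} + 4307 = \frac{2184874}{507}$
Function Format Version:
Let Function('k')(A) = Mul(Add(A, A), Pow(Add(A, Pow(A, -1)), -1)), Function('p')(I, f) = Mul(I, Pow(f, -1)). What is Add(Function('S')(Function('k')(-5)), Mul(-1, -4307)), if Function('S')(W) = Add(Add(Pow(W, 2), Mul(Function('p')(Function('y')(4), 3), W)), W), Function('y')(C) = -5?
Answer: Rational(2184874, 507) ≈ 4309.4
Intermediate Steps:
Function('k')(A) = Mul(2, A, Pow(Add(A, Pow(A, -1)), -1)) (Function('k')(A) = Mul(Mul(2, A), Pow(Add(A, Pow(A, -1)), -1)) = Mul(2, A, Pow(Add(A, Pow(A, -1)), -1)))
Function('S')(W) = Add(Pow(W, 2), Mul(Rational(-2, 3), W)) (Function('S')(W) = Add(Add(Pow(W, 2), Mul(Mul(-5, Pow(3, -1)), W)), W) = Add(Add(Pow(W, 2), Mul(Mul(-5, Rational(1, 3)), W)), W) = Add(Add(Pow(W, 2), Mul(Rational(-5, 3), W)), W) = Add(Pow(W, 2), Mul(Rational(-2, 3), W)))
Add(Function('S')(Function('k')(-5)), Mul(-1, -4307)) = Add(Mul(Rational(1, 3), Mul(2, Pow(-5, 2), Pow(Add(1, Pow(-5, 2)), -1)), Add(-2, Mul(3, Mul(2, Pow(-5, 2), Pow(Add(1, Pow(-5, 2)), -1))))), Mul(-1, -4307)) = Add(Mul(Rational(1, 3), Mul(2, 25, Pow(Add(1, 25), -1)), Add(-2, Mul(3, Mul(2, 25, Pow(Add(1, 25), -1))))), 4307) = Add(Mul(Rational(1, 3), Mul(2, 25, Pow(26, -1)), Add(-2, Mul(3, Mul(2, 25, Pow(26, -1))))), 4307) = Add(Mul(Rational(1, 3), Mul(2, 25, Rational(1, 26)), Add(-2, Mul(3, Mul(2, 25, Rational(1, 26))))), 4307) = Add(Mul(Rational(1, 3), Rational(25, 13), Add(-2, Mul(3, Rational(25, 13)))), 4307) = Add(Mul(Rational(1, 3), Rational(25, 13), Add(-2, Rational(75, 13))), 4307) = Add(Mul(Rational(1, 3), Rational(25, 13), Rational(49, 13)), 4307) = Add(Rational(1225, 507), 4307) = Rational(2184874, 507)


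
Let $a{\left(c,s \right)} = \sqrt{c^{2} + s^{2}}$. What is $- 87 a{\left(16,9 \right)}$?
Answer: $- 87 \sqrt{337} \approx -1597.1$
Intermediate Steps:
$- 87 a{\left(16,9 \right)} = - 87 \sqrt{16^{2} + 9^{2}} = - 87 \sqrt{256 + 81} = - 87 \sqrt{337}$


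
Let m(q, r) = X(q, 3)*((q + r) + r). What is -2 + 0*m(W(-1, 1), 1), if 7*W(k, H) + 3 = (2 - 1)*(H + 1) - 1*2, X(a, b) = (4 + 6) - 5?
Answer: -2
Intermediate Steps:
X(a, b) = 5 (X(a, b) = 10 - 5 = 5)
W(k, H) = -4/7 + H/7 (W(k, H) = -3/7 + ((2 - 1)*(H + 1) - 1*2)/7 = -3/7 + (1*(1 + H) - 2)/7 = -3/7 + ((1 + H) - 2)/7 = -3/7 + (-1 + H)/7 = -3/7 + (-⅐ + H/7) = -4/7 + H/7)
m(q, r) = 5*q + 10*r (m(q, r) = 5*((q + r) + r) = 5*(q + 2*r) = 5*q + 10*r)
-2 + 0*m(W(-1, 1), 1) = -2 + 0*(5*(-4/7 + (⅐)*1) + 10*1) = -2 + 0*(5*(-4/7 + ⅐) + 10) = -2 + 0*(5*(-3/7) + 10) = -2 + 0*(-15/7 + 10) = -2 + 0*(55/7) = -2 + 0 = -2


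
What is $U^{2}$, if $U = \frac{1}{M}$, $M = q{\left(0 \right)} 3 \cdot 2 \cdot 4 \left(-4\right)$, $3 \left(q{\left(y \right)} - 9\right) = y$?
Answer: $\frac{1}{746496} \approx 1.3396 \cdot 10^{-6}$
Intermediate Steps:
$q{\left(y \right)} = 9 + \frac{y}{3}$
$M = -864$ ($M = \left(9 + \frac{1}{3} \cdot 0\right) 3 \cdot 2 \cdot 4 \left(-4\right) = \left(9 + 0\right) 6 \cdot 4 \left(-4\right) = 9 \cdot 24 \left(-4\right) = 216 \left(-4\right) = -864$)
$U = - \frac{1}{864}$ ($U = \frac{1}{-864} = - \frac{1}{864} \approx -0.0011574$)
$U^{2} = \left(- \frac{1}{864}\right)^{2} = \frac{1}{746496}$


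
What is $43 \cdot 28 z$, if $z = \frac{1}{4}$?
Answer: $301$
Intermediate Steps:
$z = \frac{1}{4} \approx 0.25$
$43 \cdot 28 z = 43 \cdot 28 \cdot \frac{1}{4} = 1204 \cdot \frac{1}{4} = 301$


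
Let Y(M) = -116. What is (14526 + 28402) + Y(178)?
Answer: 42812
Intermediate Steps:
(14526 + 28402) + Y(178) = (14526 + 28402) - 116 = 42928 - 116 = 42812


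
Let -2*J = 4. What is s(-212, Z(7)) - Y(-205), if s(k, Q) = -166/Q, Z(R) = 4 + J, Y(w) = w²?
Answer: -42108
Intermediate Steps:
J = -2 (J = -½*4 = -2)
Z(R) = 2 (Z(R) = 4 - 2 = 2)
s(-212, Z(7)) - Y(-205) = -166/2 - 1*(-205)² = -166*½ - 1*42025 = -83 - 42025 = -42108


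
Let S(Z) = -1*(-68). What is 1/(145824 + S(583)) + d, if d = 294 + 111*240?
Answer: 3929455129/145892 ≈ 26934.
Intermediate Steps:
S(Z) = 68
d = 26934 (d = 294 + 26640 = 26934)
1/(145824 + S(583)) + d = 1/(145824 + 68) + 26934 = 1/145892 + 26934 = 3929455129/145892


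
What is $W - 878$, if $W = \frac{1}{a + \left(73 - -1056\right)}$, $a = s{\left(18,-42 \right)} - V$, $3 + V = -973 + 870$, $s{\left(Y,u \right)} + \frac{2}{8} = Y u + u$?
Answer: $- \frac{1533862}{1747} \approx -878.0$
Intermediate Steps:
$s{\left(Y,u \right)} = - \frac{1}{4} + u + Y u$ ($s{\left(Y,u \right)} = - \frac{1}{4} + \left(Y u + u\right) = - \frac{1}{4} + \left(u + Y u\right) = - \frac{1}{4} + u + Y u$)
$V = -106$ ($V = -3 + \left(-973 + 870\right) = -3 - 103 = -106$)
$a = - \frac{2769}{4}$ ($a = \left(- \frac{1}{4} - 42 + 18 \left(-42\right)\right) - -106 = \left(- \frac{1}{4} - 42 - 756\right) + 106 = - \frac{3193}{4} + 106 = - \frac{2769}{4} \approx -692.25$)
$W = \frac{4}{1747}$ ($W = \frac{1}{- \frac{2769}{4} + \left(73 - -1056\right)} = \frac{1}{- \frac{2769}{4} + \left(73 + 1056\right)} = \frac{1}{- \frac{2769}{4} + 1129} = \frac{1}{\frac{1747}{4}} = \frac{4}{1747} \approx 0.0022896$)
$W - 878 = \frac{4}{1747} - 878 = - \frac{1533862}{1747}$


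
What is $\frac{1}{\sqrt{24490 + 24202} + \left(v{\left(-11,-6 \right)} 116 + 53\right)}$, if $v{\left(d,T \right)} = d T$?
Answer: $\frac{7709}{59379989} - \frac{2 \sqrt{12173}}{59379989} \approx 0.00012611$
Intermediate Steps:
$v{\left(d,T \right)} = T d$
$\frac{1}{\sqrt{24490 + 24202} + \left(v{\left(-11,-6 \right)} 116 + 53\right)} = \frac{1}{\sqrt{24490 + 24202} + \left(\left(-6\right) \left(-11\right) 116 + 53\right)} = \frac{1}{\sqrt{48692} + \left(66 \cdot 116 + 53\right)} = \frac{1}{2 \sqrt{12173} + \left(7656 + 53\right)} = \frac{1}{2 \sqrt{12173} + 7709} = \frac{1}{7709 + 2 \sqrt{12173}}$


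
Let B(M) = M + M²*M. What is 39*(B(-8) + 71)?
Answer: -17511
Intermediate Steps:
B(M) = M + M³
39*(B(-8) + 71) = 39*((-8 + (-8)³) + 71) = 39*((-8 - 512) + 71) = 39*(-520 + 71) = 39*(-449) = -17511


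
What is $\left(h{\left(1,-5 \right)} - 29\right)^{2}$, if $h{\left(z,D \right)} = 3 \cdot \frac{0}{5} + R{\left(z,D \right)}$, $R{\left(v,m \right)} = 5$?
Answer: $576$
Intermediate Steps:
$h{\left(z,D \right)} = 5$ ($h{\left(z,D \right)} = 3 \cdot \frac{0}{5} + 5 = 3 \cdot 0 \cdot \frac{1}{5} + 5 = 3 \cdot 0 + 5 = 0 + 5 = 5$)
$\left(h{\left(1,-5 \right)} - 29\right)^{2} = \left(5 - 29\right)^{2} = \left(-24\right)^{2} = 576$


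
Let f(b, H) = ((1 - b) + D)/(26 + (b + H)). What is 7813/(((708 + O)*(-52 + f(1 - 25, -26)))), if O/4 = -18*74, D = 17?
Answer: 7813/248325 ≈ 0.031463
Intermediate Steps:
f(b, H) = (18 - b)/(26 + H + b) (f(b, H) = ((1 - b) + 17)/(26 + (b + H)) = (18 - b)/(26 + (H + b)) = (18 - b)/(26 + H + b))
O = -5328 (O = 4*(-18*74) = 4*(-1332) = -5328)
7813/(((708 + O)*(-52 + f(1 - 25, -26)))) = 7813/(((708 - 5328)*(-52 + (18 - (1 - 25))/(26 - 26 + (1 - 25))))) = 7813/((-4620*(-52 + (18 - 1*(-24))/(26 - 26 - 24)))) = 7813/((-4620*(-52 + (18 + 24)/(-24)))) = 7813/((-4620*(-52 - 1/24*42))) = 7813/((-4620*(-52 - 7/4))) = 7813/((-4620*(-215/4))) = 7813/248325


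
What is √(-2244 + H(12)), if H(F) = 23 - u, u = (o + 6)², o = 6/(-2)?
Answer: I*√2230 ≈ 47.223*I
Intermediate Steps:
o = -3 (o = 6*(-½) = -3)
u = 9 (u = (-3 + 6)² = 3² = 9)
H(F) = 14 (H(F) = 23 - 1*9 = 23 - 9 = 14)
√(-2244 + H(12)) = √(-2244 + 14) = √(-2230) = I*√2230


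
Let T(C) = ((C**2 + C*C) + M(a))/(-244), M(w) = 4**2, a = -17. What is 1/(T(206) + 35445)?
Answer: 61/2140923 ≈ 2.8492e-5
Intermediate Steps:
M(w) = 16
T(C) = -4/61 - C**2/122 (T(C) = ((C**2 + C*C) + 16)/(-244) = ((C**2 + C**2) + 16)*(-1/244) = (2*C**2 + 16)*(-1/244) = (16 + 2*C**2)*(-1/244) = -4/61 - C**2/122)
1/(T(206) + 35445) = 1/((-4/61 - 1/122*206**2) + 35445) = 1/((-4/61 - 1/122*42436) + 35445) = 1/((-4/61 - 21218/61) + 35445) = 1/(-21222/61 + 35445) = 1/(2140923/61) = 61/2140923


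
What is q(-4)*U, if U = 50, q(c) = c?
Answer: -200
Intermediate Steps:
q(-4)*U = -4*50 = -200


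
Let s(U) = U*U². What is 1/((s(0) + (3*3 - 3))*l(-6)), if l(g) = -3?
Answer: -1/18 ≈ -0.055556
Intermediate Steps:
s(U) = U³
1/((s(0) + (3*3 - 3))*l(-6)) = 1/((0³ + (3*3 - 3))*(-3)) = 1/((0 + (9 - 3))*(-3)) = 1/((0 + 6)*(-3)) = 1/(6*(-3)) = 1/(-18) = -1/18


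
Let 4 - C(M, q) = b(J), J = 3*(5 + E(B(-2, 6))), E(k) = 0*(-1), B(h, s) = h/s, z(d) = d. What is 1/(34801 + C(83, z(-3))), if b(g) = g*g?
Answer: 1/34580 ≈ 2.8918e-5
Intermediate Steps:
E(k) = 0
J = 15 (J = 3*(5 + 0) = 3*5 = 15)
b(g) = g**2
C(M, q) = -221 (C(M, q) = 4 - 1*15**2 = 4 - 1*225 = 4 - 225 = -221)
1/(34801 + C(83, z(-3))) = 1/(34801 - 221) = 1/34580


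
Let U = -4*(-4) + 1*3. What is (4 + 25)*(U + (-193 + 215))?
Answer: 1189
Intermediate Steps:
U = 19 (U = 16 + 3 = 19)
(4 + 25)*(U + (-193 + 215)) = (4 + 25)*(19 + (-193 + 215)) = 29*(19 + 22) = 29*41 = 1189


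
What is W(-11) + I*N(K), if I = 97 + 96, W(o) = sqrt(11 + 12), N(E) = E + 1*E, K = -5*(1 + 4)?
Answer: -9650 + sqrt(23) ≈ -9645.2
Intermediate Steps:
K = -25 (K = -5*5 = -25)
N(E) = 2*E (N(E) = E + E = 2*E)
W(o) = sqrt(23)
I = 193
W(-11) + I*N(K) = sqrt(23) + 193*(2*(-25)) = sqrt(23) + 193*(-50) = sqrt(23) - 9650 = -9650 + sqrt(23)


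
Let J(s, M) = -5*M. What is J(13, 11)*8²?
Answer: -3520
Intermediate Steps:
J(13, 11)*8² = -5*11*8² = -55*64 = -3520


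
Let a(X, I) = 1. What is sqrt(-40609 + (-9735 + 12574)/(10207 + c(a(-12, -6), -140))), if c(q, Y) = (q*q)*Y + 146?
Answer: I*sqrt(4235707735014)/10213 ≈ 201.52*I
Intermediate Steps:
c(q, Y) = 146 + Y*q**2 (c(q, Y) = q**2*Y + 146 = Y*q**2 + 146 = 146 + Y*q**2)
sqrt(-40609 + (-9735 + 12574)/(10207 + c(a(-12, -6), -140))) = sqrt(-40609 + (-9735 + 12574)/(10207 + (146 - 140*1**2))) = sqrt(-40609 + 2839/(10207 + (146 - 140*1))) = sqrt(-40609 + 2839/(10207 + (146 - 140))) = sqrt(-40609 + 2839/(10207 + 6)) = sqrt(-40609 + 2839/10213) = sqrt(-414736878/10213) = I*sqrt(4235707735014)/10213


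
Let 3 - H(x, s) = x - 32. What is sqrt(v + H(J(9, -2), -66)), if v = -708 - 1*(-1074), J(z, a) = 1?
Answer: 20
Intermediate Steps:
H(x, s) = 35 - x (H(x, s) = 3 - (x - 32) = 3 - (-32 + x) = 3 + (32 - x) = 35 - x)
v = 366 (v = -708 + 1074 = 366)
sqrt(v + H(J(9, -2), -66)) = sqrt(366 + (35 - 1*1)) = sqrt(366 + (35 - 1)) = sqrt(366 + 34) = sqrt(400) = 20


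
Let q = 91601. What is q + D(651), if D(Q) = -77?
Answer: 91524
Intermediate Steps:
q + D(651) = 91601 - 77 = 91524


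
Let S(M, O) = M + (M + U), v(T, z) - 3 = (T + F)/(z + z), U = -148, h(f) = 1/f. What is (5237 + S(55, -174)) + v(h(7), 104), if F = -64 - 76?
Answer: 7573133/1456 ≈ 5201.3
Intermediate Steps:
F = -140
v(T, z) = 3 + (-140 + T)/(2*z) (v(T, z) = 3 + (T - 140)/(z + z) = 3 + (-140 + T)/((2*z)) = 3 + (-140 + T)*(1/(2*z)) = 3 + (-140 + T)/(2*z))
S(M, O) = -148 + 2*M (S(M, O) = M + (M - 148) = M + (-148 + M) = -148 + 2*M)
(5237 + S(55, -174)) + v(h(7), 104) = (5237 + (-148 + 2*55)) + (½)*(-140 + 1/7 + 6*104)/104 = (5237 + (-148 + 110)) + (½)*(1/104)*(-140 + ⅐ + 624) = (5237 - 38) + (½)*(1/104)*(3389/7) = 5199 + 3389/1456 = 7573133/1456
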